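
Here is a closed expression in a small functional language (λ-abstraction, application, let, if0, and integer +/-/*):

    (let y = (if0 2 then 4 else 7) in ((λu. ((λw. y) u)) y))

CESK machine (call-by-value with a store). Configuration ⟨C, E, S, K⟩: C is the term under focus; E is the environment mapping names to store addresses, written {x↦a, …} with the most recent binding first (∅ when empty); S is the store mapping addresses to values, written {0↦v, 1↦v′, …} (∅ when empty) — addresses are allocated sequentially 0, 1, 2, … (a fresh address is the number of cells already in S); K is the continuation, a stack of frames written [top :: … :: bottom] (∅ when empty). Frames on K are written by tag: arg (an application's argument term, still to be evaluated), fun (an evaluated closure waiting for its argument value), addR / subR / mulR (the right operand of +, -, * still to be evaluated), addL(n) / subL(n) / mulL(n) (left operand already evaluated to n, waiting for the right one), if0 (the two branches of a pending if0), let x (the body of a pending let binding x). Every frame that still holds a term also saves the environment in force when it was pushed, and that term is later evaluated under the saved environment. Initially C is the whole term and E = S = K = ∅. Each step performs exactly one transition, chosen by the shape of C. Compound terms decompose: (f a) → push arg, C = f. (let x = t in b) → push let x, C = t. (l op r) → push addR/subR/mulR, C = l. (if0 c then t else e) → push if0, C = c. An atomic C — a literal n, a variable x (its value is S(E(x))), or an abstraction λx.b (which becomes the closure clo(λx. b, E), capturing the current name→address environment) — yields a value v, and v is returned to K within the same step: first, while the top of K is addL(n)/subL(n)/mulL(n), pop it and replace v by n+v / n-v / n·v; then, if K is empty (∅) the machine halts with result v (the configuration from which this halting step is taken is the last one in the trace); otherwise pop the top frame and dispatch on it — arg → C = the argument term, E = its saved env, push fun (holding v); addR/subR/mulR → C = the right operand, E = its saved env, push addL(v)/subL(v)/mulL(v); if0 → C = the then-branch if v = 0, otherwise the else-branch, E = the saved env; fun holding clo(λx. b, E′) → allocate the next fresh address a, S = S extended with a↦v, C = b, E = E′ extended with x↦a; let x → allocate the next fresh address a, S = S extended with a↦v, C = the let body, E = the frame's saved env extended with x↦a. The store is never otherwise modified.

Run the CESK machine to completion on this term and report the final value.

t=0: ⟨C=(let y = (if0 2 then 4 else 7) in ((λu. ((λw. y) u)) y)); E=∅; S=∅; K=∅⟩
t=1: ⟨C=(if0 2 then 4 else 7); E=∅; S=∅; K=[let y]⟩
t=2: ⟨C=2; E=∅; S=∅; K=[if0 :: let y]⟩
t=3: ⟨C=7; E=∅; S=∅; K=[let y]⟩
t=4: ⟨C=((λu. ((λw. y) u)) y); E={y↦0}; S={0↦7}; K=∅⟩
t=5: ⟨C=(λu. ((λw. y) u)); E={y↦0}; S={0↦7}; K=[arg]⟩
t=6: ⟨C=y; E={y↦0}; S={0↦7}; K=[fun]⟩
t=7: ⟨C=((λw. y) u); E={u↦1, y↦0}; S={0↦7, 1↦7}; K=∅⟩
t=8: ⟨C=(λw. y); E={u↦1, y↦0}; S={0↦7, 1↦7}; K=[arg]⟩
t=9: ⟨C=u; E={u↦1, y↦0}; S={0↦7, 1↦7}; K=[fun]⟩
t=10: ⟨C=y; E={w↦2, u↦1, y↦0}; S={0↦7, 1↦7, 2↦7}; K=∅⟩
→ final value 7

Answer: 7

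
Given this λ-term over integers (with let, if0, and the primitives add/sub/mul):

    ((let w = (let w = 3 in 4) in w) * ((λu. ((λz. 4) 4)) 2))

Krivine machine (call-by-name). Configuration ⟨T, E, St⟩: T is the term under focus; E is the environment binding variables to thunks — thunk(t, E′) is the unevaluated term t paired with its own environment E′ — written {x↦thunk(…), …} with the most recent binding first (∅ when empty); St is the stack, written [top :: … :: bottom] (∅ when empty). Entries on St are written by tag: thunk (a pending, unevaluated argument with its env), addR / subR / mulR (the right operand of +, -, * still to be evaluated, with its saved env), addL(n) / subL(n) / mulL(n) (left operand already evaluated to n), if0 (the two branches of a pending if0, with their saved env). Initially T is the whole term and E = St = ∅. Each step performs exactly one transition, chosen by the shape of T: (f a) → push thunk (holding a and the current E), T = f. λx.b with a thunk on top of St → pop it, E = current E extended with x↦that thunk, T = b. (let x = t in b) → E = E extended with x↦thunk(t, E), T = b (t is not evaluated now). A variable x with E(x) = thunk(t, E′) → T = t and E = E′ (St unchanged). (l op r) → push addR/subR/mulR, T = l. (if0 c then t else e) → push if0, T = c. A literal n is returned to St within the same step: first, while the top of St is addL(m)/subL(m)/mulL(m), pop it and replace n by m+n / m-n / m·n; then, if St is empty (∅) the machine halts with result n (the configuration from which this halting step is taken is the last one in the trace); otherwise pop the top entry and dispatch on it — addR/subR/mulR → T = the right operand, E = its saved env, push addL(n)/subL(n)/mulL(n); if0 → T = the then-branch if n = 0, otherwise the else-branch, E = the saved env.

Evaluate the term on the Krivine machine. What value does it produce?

0. [T=((let w = (let w = 3 in 4) in w) * ((λu. ((λz. 4) 4)) 2)) | E=∅ | St=∅]
1. [T=(let w = (let w = 3 in 4) in w) | E=∅ | St=[mulR]]
2. [T=w | E={w↦thunk((let w = 3 in 4), ∅)} | St=[mulR]]
3. [T=(let w = 3 in 4) | E=∅ | St=[mulR]]
4. [T=4 | E={w↦thunk(3, ∅)} | St=[mulR]]
5. [T=((λu. ((λz. 4) 4)) 2) | E=∅ | St=[mulL(4)]]
6. [T=(λu. ((λz. 4) 4)) | E=∅ | St=[thunk :: mulL(4)]]
7. [T=((λz. 4) 4) | E={u↦thunk(2, ∅)} | St=[mulL(4)]]
8. [T=(λz. 4) | E={u↦thunk(2, ∅)} | St=[thunk :: mulL(4)]]
9. [T=4 | E={z↦thunk(4, {u↦thunk(2, ∅)}), u↦thunk(2, ∅)} | St=[mulL(4)]]
→ final value 16

Answer: 16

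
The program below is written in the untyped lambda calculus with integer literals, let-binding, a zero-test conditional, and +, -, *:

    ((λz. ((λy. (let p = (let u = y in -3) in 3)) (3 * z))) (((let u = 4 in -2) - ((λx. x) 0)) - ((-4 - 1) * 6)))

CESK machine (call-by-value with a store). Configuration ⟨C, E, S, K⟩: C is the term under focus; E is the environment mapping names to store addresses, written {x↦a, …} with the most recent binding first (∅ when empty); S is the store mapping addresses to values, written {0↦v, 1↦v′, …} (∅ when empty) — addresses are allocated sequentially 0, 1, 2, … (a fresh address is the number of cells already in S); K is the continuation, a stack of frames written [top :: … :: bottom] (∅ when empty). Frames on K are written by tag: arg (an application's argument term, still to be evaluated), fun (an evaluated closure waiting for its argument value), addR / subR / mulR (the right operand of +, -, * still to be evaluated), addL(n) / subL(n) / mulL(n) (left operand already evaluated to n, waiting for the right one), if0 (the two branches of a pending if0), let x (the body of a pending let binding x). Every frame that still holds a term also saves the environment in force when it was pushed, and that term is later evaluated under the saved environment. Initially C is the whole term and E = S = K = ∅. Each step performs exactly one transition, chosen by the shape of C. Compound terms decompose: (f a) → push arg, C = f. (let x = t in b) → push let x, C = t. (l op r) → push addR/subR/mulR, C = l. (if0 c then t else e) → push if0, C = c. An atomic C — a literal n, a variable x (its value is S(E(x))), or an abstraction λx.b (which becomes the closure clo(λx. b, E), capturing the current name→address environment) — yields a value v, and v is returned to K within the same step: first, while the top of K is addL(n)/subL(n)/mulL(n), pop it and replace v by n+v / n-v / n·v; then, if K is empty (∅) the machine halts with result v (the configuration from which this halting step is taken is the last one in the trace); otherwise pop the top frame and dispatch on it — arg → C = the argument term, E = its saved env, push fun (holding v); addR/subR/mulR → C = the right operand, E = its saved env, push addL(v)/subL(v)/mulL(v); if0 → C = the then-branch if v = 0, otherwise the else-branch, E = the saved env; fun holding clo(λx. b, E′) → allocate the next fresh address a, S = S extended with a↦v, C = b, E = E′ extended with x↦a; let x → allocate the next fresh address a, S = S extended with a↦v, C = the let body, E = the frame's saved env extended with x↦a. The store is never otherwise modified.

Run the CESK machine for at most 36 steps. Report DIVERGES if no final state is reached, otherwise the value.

t=0: [C=((λz. ((λy. (let p = (let u = y in -3) in 3)) (3 * z))) (((let u = 4 in -2) - ((λx. x) 0)) - ((-4 - 1) * 6))) | E=∅ | S=∅ | K=∅]
t=1: [C=(λz. ((λy. (let p = (let u = y in -3) in 3)) (3 * z))) | E=∅ | S=∅ | K=[arg]]
t=2: [C=(((let u = 4 in -2) - ((λx. x) 0)) - ((-4 - 1) * 6)) | E=∅ | S=∅ | K=[fun]]
t=3: [C=((let u = 4 in -2) - ((λx. x) 0)) | E=∅ | S=∅ | K=[subR :: fun]]
t=4: [C=(let u = 4 in -2) | E=∅ | S=∅ | K=[subR :: subR :: fun]]
t=5: [C=4 | E=∅ | S=∅ | K=[let u :: subR :: subR :: fun]]
t=6: [C=-2 | E={u↦0} | S={0↦4} | K=[subR :: subR :: fun]]
t=7: [C=((λx. x) 0) | E=∅ | S={0↦4} | K=[subL(-2) :: subR :: fun]]
t=8: [C=(λx. x) | E=∅ | S={0↦4} | K=[arg :: subL(-2) :: subR :: fun]]
t=9: [C=0 | E=∅ | S={0↦4} | K=[fun :: subL(-2) :: subR :: fun]]
t=10: [C=x | E={x↦1} | S={0↦4, 1↦0} | K=[subL(-2) :: subR :: fun]]
t=11: [C=((-4 - 1) * 6) | E=∅ | S={0↦4, 1↦0} | K=[subL(-2) :: fun]]
t=12: [C=(-4 - 1) | E=∅ | S={0↦4, 1↦0} | K=[mulR :: subL(-2) :: fun]]
t=13: [C=-4 | E=∅ | S={0↦4, 1↦0} | K=[subR :: mulR :: subL(-2) :: fun]]
t=14: [C=1 | E=∅ | S={0↦4, 1↦0} | K=[subL(-4) :: mulR :: subL(-2) :: fun]]
t=15: [C=6 | E=∅ | S={0↦4, 1↦0} | K=[mulL(-5) :: subL(-2) :: fun]]
t=16: [C=((λy. (let p = (let u = y in -3) in 3)) (3 * z)) | E={z↦2} | S={0↦4, 1↦0, 2↦28} | K=∅]
t=17: [C=(λy. (let p = (let u = y in -3) in 3)) | E={z↦2} | S={0↦4, 1↦0, 2↦28} | K=[arg]]
t=18: [C=(3 * z) | E={z↦2} | S={0↦4, 1↦0, 2↦28} | K=[fun]]
t=19: [C=3 | E={z↦2} | S={0↦4, 1↦0, 2↦28} | K=[mulR :: fun]]
t=20: [C=z | E={z↦2} | S={0↦4, 1↦0, 2↦28} | K=[mulL(3) :: fun]]
t=21: [C=(let p = (let u = y in -3) in 3) | E={y↦3, z↦2} | S={0↦4, 1↦0, 2↦28, 3↦84} | K=∅]
t=22: [C=(let u = y in -3) | E={y↦3, z↦2} | S={0↦4, 1↦0, 2↦28, 3↦84} | K=[let p]]
t=23: [C=y | E={y↦3, z↦2} | S={0↦4, 1↦0, 2↦28, 3↦84} | K=[let u :: let p]]
t=24: [C=-3 | E={u↦4, y↦3, z↦2} | S={0↦4, 1↦0, 2↦28, 3↦84, 4↦84} | K=[let p]]
t=25: [C=3 | E={p↦5, y↦3, z↦2} | S={0↦4, 1↦0, 2↦28, 3↦84, 4↦84, 5↦-3} | K=∅]
→ final value 3

Answer: 3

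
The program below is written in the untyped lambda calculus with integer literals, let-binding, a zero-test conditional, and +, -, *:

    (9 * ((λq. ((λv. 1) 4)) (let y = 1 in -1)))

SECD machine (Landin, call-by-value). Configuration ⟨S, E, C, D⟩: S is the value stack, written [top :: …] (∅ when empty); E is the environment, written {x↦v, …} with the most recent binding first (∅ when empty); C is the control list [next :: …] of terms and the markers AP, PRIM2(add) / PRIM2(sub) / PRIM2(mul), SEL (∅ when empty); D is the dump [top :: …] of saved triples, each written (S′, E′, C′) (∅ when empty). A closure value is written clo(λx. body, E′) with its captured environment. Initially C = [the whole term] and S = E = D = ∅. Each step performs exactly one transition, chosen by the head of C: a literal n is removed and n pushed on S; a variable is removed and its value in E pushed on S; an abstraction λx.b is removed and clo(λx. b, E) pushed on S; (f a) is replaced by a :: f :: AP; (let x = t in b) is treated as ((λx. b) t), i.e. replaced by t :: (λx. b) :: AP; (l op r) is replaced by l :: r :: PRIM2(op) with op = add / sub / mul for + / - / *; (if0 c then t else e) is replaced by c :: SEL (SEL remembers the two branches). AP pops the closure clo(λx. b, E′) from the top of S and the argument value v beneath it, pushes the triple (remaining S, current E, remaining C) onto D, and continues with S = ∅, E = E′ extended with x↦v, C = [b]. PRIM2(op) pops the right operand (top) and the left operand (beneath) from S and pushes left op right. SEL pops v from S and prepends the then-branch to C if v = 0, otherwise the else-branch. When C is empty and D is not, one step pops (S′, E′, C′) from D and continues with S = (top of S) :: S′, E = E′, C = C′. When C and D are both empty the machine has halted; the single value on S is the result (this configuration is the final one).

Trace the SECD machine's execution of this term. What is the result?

0. ⟨S=∅; E=∅; C=[(9 * ((λq. ((λv. 1) 4)) (let y = 1 in -1)))]; D=∅⟩
1. ⟨S=∅; E=∅; C=[9 :: ((λq. ((λv. 1) 4)) (let y = 1 in -1)) :: PRIM2(mul)]; D=∅⟩
2. ⟨S=[9]; E=∅; C=[((λq. ((λv. 1) 4)) (let y = 1 in -1)) :: PRIM2(mul)]; D=∅⟩
3. ⟨S=[9]; E=∅; C=[(let y = 1 in -1) :: (λq. ((λv. 1) 4)) :: AP :: PRIM2(mul)]; D=∅⟩
4. ⟨S=[9]; E=∅; C=[1 :: (λy. -1) :: AP :: (λq. ((λv. 1) 4)) :: AP :: PRIM2(mul)]; D=∅⟩
5. ⟨S=[1 :: 9]; E=∅; C=[(λy. -1) :: AP :: (λq. ((λv. 1) 4)) :: AP :: PRIM2(mul)]; D=∅⟩
6. ⟨S=[clo(λy. -1, ∅) :: 1 :: 9]; E=∅; C=[AP :: (λq. ((λv. 1) 4)) :: AP :: PRIM2(mul)]; D=∅⟩
7. ⟨S=∅; E={y↦1}; C=[-1]; D=[([9], ∅, [(λq. ((λv. 1) 4)) :: AP :: PRIM2(mul)])]⟩
8. ⟨S=[-1]; E={y↦1}; C=∅; D=[([9], ∅, [(λq. ((λv. 1) 4)) :: AP :: PRIM2(mul)])]⟩
9. ⟨S=[-1 :: 9]; E=∅; C=[(λq. ((λv. 1) 4)) :: AP :: PRIM2(mul)]; D=∅⟩
10. ⟨S=[clo(λq. ((λv. 1) 4), ∅) :: -1 :: 9]; E=∅; C=[AP :: PRIM2(mul)]; D=∅⟩
11. ⟨S=∅; E={q↦-1}; C=[((λv. 1) 4)]; D=[([9], ∅, [PRIM2(mul)])]⟩
12. ⟨S=∅; E={q↦-1}; C=[4 :: (λv. 1) :: AP]; D=[([9], ∅, [PRIM2(mul)])]⟩
13. ⟨S=[4]; E={q↦-1}; C=[(λv. 1) :: AP]; D=[([9], ∅, [PRIM2(mul)])]⟩
14. ⟨S=[clo(λv. 1, {q↦-1}) :: 4]; E={q↦-1}; C=[AP]; D=[([9], ∅, [PRIM2(mul)])]⟩
15. ⟨S=∅; E={v↦4, q↦-1}; C=[1]; D=[(∅, {q↦-1}, ∅) :: ([9], ∅, [PRIM2(mul)])]⟩
16. ⟨S=[1]; E={v↦4, q↦-1}; C=∅; D=[(∅, {q↦-1}, ∅) :: ([9], ∅, [PRIM2(mul)])]⟩
17. ⟨S=[1]; E={q↦-1}; C=∅; D=[([9], ∅, [PRIM2(mul)])]⟩
18. ⟨S=[1 :: 9]; E=∅; C=[PRIM2(mul)]; D=∅⟩
19. ⟨S=[9]; E=∅; C=∅; D=∅⟩
→ final value 9

Answer: 9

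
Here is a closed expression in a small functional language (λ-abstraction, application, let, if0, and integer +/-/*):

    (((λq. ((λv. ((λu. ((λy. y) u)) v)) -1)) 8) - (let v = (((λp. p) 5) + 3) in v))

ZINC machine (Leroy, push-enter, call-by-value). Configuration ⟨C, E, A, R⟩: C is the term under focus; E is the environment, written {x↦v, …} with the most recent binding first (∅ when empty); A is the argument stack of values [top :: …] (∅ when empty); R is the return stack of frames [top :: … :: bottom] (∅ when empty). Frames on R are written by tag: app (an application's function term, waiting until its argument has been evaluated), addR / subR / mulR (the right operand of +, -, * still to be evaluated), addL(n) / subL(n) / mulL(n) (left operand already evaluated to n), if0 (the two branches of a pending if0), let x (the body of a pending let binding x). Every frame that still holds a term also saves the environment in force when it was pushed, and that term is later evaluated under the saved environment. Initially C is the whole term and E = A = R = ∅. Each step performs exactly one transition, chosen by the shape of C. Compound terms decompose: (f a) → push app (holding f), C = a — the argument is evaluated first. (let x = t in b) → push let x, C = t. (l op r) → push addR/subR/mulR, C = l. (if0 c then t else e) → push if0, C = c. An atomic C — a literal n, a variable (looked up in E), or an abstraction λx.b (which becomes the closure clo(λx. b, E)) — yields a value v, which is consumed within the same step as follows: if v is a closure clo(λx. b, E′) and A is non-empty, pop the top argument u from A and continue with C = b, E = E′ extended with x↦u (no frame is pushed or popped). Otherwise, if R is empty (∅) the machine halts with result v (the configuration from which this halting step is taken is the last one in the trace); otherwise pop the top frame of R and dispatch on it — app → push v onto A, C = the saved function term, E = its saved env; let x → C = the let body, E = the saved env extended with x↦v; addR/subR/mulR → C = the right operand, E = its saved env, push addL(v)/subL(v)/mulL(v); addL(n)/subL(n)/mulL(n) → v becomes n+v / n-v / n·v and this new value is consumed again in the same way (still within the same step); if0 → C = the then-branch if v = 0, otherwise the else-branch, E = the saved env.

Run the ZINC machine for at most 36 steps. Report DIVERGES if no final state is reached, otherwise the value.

t=0: ⟨C=(((λq. ((λv. ((λu. ((λy. y) u)) v)) -1)) 8) - (let v = (((λp. p) 5) + 3) in v)); E=∅; A=∅; R=∅⟩
t=1: ⟨C=((λq. ((λv. ((λu. ((λy. y) u)) v)) -1)) 8); E=∅; A=∅; R=[subR]⟩
t=2: ⟨C=8; E=∅; A=∅; R=[app :: subR]⟩
t=3: ⟨C=(λq. ((λv. ((λu. ((λy. y) u)) v)) -1)); E=∅; A=[8]; R=[subR]⟩
t=4: ⟨C=((λv. ((λu. ((λy. y) u)) v)) -1); E={q↦8}; A=∅; R=[subR]⟩
t=5: ⟨C=-1; E={q↦8}; A=∅; R=[app :: subR]⟩
t=6: ⟨C=(λv. ((λu. ((λy. y) u)) v)); E={q↦8}; A=[-1]; R=[subR]⟩
t=7: ⟨C=((λu. ((λy. y) u)) v); E={v↦-1, q↦8}; A=∅; R=[subR]⟩
t=8: ⟨C=v; E={v↦-1, q↦8}; A=∅; R=[app :: subR]⟩
t=9: ⟨C=(λu. ((λy. y) u)); E={v↦-1, q↦8}; A=[-1]; R=[subR]⟩
t=10: ⟨C=((λy. y) u); E={u↦-1, v↦-1, q↦8}; A=∅; R=[subR]⟩
t=11: ⟨C=u; E={u↦-1, v↦-1, q↦8}; A=∅; R=[app :: subR]⟩
t=12: ⟨C=(λy. y); E={u↦-1, v↦-1, q↦8}; A=[-1]; R=[subR]⟩
t=13: ⟨C=y; E={y↦-1, u↦-1, v↦-1, q↦8}; A=∅; R=[subR]⟩
t=14: ⟨C=(let v = (((λp. p) 5) + 3) in v); E=∅; A=∅; R=[subL(-1)]⟩
t=15: ⟨C=(((λp. p) 5) + 3); E=∅; A=∅; R=[let v :: subL(-1)]⟩
t=16: ⟨C=((λp. p) 5); E=∅; A=∅; R=[addR :: let v :: subL(-1)]⟩
t=17: ⟨C=5; E=∅; A=∅; R=[app :: addR :: let v :: subL(-1)]⟩
t=18: ⟨C=(λp. p); E=∅; A=[5]; R=[addR :: let v :: subL(-1)]⟩
t=19: ⟨C=p; E={p↦5}; A=∅; R=[addR :: let v :: subL(-1)]⟩
t=20: ⟨C=3; E=∅; A=∅; R=[addL(5) :: let v :: subL(-1)]⟩
t=21: ⟨C=v; E={v↦8}; A=∅; R=[subL(-1)]⟩
→ final value -9

Answer: -9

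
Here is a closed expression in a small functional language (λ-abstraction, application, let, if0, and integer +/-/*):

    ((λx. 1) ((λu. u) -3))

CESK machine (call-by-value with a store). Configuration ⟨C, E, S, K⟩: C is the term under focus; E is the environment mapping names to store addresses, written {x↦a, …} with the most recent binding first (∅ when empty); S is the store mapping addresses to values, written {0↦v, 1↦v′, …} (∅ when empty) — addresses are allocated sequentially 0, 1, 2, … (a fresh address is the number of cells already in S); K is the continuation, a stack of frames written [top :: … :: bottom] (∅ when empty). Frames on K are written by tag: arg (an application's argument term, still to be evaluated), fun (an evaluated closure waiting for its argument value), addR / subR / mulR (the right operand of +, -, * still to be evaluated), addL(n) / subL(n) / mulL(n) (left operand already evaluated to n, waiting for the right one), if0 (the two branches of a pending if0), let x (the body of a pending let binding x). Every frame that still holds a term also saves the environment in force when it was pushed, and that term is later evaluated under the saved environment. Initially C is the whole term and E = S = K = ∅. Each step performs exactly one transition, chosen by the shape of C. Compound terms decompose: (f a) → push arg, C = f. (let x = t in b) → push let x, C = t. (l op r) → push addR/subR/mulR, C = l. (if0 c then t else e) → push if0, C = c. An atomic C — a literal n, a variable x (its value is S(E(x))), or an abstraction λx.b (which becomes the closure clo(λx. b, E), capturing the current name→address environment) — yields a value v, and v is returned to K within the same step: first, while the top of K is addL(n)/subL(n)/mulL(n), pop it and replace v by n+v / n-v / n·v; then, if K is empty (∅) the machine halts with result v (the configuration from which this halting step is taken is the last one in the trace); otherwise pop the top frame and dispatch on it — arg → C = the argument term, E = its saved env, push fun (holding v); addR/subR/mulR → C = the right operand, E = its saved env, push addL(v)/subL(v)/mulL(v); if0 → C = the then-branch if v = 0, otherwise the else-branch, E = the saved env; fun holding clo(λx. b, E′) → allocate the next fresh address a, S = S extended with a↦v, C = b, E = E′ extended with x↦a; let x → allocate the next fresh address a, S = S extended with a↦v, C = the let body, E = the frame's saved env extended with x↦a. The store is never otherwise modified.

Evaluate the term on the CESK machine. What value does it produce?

Answer: 1

Execution trace:
[0] <C=((λx. 1) ((λu. u) -3)), E=∅, S=∅, K=∅>
[1] <C=(λx. 1), E=∅, S=∅, K=[arg]>
[2] <C=((λu. u) -3), E=∅, S=∅, K=[fun]>
[3] <C=(λu. u), E=∅, S=∅, K=[arg :: fun]>
[4] <C=-3, E=∅, S=∅, K=[fun :: fun]>
[5] <C=u, E={u↦0}, S={0↦-3}, K=[fun]>
[6] <C=1, E={x↦1}, S={0↦-3, 1↦-3}, K=∅>
→ final value 1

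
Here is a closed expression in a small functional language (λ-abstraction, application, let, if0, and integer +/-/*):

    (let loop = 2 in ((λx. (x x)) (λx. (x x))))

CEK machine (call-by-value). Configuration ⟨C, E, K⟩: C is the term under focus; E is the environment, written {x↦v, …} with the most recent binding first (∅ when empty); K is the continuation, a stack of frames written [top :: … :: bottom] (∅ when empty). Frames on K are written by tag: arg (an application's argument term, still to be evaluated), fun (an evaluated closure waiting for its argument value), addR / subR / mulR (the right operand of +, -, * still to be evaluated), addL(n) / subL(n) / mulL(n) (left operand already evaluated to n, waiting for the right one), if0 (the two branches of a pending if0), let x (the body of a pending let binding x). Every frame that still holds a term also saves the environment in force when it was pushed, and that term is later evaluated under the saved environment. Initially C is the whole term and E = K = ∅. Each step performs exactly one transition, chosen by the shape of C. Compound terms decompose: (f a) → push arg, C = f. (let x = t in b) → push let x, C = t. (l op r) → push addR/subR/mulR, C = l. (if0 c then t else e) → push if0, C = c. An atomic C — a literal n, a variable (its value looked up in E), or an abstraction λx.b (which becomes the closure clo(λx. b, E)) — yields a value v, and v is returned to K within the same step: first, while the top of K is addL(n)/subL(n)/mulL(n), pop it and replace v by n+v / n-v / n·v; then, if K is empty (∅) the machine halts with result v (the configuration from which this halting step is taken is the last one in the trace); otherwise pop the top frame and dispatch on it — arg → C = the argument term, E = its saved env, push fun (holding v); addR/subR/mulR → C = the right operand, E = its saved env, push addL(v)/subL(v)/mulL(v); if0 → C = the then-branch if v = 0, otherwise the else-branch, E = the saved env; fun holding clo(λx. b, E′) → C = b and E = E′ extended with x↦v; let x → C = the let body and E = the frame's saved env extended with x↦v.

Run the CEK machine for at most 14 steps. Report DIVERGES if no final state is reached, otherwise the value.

t=0: ⟨C=(let loop = 2 in ((λx. (x x)) (λx. (x x)))); E=∅; K=∅⟩
t=1: ⟨C=2; E=∅; K=[let loop]⟩
t=2: ⟨C=((λx. (x x)) (λx. (x x))); E={loop↦2}; K=∅⟩
t=3: ⟨C=(λx. (x x)); E={loop↦2}; K=[arg]⟩
t=4: ⟨C=(λx. (x x)); E={loop↦2}; K=[fun]⟩
t=5: ⟨C=(x x); E={x↦clo(λx. (x x), {loop↦2}), loop↦2}; K=∅⟩
t=6: ⟨C=x; E={x↦clo(λx. (x x), {loop↦2}), loop↦2}; K=[arg]⟩
t=7: ⟨C=x; E={x↦clo(λx. (x x), {loop↦2}), loop↦2}; K=[fun]⟩
… configuration repeats with period 3 (steps 5–7 recur indefinitely) …

Answer: DIVERGES (no final state within 14 steps)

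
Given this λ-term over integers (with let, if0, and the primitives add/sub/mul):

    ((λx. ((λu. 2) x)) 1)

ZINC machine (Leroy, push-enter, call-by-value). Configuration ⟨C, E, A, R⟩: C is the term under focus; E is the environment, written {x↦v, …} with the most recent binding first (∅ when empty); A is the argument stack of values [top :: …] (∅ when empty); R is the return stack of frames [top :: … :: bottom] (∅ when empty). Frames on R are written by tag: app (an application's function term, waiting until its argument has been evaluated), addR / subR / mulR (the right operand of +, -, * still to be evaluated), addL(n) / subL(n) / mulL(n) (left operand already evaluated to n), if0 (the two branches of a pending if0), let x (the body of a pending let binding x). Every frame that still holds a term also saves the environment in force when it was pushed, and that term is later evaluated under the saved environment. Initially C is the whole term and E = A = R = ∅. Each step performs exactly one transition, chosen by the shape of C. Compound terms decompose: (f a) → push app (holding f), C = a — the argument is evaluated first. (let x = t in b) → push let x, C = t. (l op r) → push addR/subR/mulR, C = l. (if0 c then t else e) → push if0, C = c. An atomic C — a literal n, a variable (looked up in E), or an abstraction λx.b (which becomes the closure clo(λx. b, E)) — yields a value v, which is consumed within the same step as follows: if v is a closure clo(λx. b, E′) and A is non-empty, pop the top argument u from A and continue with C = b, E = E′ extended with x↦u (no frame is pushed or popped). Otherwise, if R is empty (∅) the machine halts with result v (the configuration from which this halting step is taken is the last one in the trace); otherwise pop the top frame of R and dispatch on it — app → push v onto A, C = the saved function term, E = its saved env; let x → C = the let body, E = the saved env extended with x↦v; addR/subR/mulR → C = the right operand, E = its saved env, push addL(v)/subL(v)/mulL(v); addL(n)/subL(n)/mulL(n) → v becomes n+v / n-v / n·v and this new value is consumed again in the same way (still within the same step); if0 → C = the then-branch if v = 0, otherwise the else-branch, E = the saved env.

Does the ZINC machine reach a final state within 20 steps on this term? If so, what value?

Answer: 2

Execution trace:
step 0: <C=((λx. ((λu. 2) x)) 1), E=∅, A=∅, R=∅>
step 1: <C=1, E=∅, A=∅, R=[app]>
step 2: <C=(λx. ((λu. 2) x)), E=∅, A=[1], R=∅>
step 3: <C=((λu. 2) x), E={x↦1}, A=∅, R=∅>
step 4: <C=x, E={x↦1}, A=∅, R=[app]>
step 5: <C=(λu. 2), E={x↦1}, A=[1], R=∅>
step 6: <C=2, E={u↦1, x↦1}, A=∅, R=∅>
→ final value 2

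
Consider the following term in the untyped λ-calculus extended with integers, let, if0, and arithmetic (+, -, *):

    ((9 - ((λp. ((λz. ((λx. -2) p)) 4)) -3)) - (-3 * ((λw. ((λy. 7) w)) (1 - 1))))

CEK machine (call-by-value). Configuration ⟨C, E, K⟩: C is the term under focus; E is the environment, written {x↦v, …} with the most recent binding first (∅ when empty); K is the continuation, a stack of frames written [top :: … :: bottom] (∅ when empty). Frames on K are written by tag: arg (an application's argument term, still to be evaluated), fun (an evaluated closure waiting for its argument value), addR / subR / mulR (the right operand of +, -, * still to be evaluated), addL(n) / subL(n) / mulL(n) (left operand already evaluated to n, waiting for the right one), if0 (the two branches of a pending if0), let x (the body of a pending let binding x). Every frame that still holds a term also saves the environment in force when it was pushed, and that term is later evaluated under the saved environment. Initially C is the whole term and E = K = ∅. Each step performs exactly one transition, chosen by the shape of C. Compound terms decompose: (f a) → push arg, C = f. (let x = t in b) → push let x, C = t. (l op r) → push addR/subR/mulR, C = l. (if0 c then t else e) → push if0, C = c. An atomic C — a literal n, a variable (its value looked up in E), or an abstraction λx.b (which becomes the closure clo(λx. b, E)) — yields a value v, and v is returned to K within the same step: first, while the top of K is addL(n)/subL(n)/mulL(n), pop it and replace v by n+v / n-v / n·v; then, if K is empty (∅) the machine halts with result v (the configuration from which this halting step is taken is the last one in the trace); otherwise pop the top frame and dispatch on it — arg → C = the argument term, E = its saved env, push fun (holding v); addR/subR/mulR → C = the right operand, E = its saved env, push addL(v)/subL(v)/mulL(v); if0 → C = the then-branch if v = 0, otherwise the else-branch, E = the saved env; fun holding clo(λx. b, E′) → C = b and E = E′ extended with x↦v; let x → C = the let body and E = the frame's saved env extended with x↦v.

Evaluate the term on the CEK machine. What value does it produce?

Answer: 32

Derivation:
t=0: <C=((9 - ((λp. ((λz. ((λx. -2) p)) 4)) -3)) - (-3 * ((λw. ((λy. 7) w)) (1 - 1)))), E=∅, K=∅>
t=1: <C=(9 - ((λp. ((λz. ((λx. -2) p)) 4)) -3)), E=∅, K=[subR]>
t=2: <C=9, E=∅, K=[subR :: subR]>
t=3: <C=((λp. ((λz. ((λx. -2) p)) 4)) -3), E=∅, K=[subL(9) :: subR]>
t=4: <C=(λp. ((λz. ((λx. -2) p)) 4)), E=∅, K=[arg :: subL(9) :: subR]>
t=5: <C=-3, E=∅, K=[fun :: subL(9) :: subR]>
t=6: <C=((λz. ((λx. -2) p)) 4), E={p↦-3}, K=[subL(9) :: subR]>
t=7: <C=(λz. ((λx. -2) p)), E={p↦-3}, K=[arg :: subL(9) :: subR]>
t=8: <C=4, E={p↦-3}, K=[fun :: subL(9) :: subR]>
t=9: <C=((λx. -2) p), E={z↦4, p↦-3}, K=[subL(9) :: subR]>
t=10: <C=(λx. -2), E={z↦4, p↦-3}, K=[arg :: subL(9) :: subR]>
t=11: <C=p, E={z↦4, p↦-3}, K=[fun :: subL(9) :: subR]>
t=12: <C=-2, E={x↦-3, z↦4, p↦-3}, K=[subL(9) :: subR]>
t=13: <C=(-3 * ((λw. ((λy. 7) w)) (1 - 1))), E=∅, K=[subL(11)]>
t=14: <C=-3, E=∅, K=[mulR :: subL(11)]>
t=15: <C=((λw. ((λy. 7) w)) (1 - 1)), E=∅, K=[mulL(-3) :: subL(11)]>
t=16: <C=(λw. ((λy. 7) w)), E=∅, K=[arg :: mulL(-3) :: subL(11)]>
t=17: <C=(1 - 1), E=∅, K=[fun :: mulL(-3) :: subL(11)]>
t=18: <C=1, E=∅, K=[subR :: fun :: mulL(-3) :: subL(11)]>
t=19: <C=1, E=∅, K=[subL(1) :: fun :: mulL(-3) :: subL(11)]>
t=20: <C=((λy. 7) w), E={w↦0}, K=[mulL(-3) :: subL(11)]>
t=21: <C=(λy. 7), E={w↦0}, K=[arg :: mulL(-3) :: subL(11)]>
t=22: <C=w, E={w↦0}, K=[fun :: mulL(-3) :: subL(11)]>
t=23: <C=7, E={y↦0, w↦0}, K=[mulL(-3) :: subL(11)]>
→ final value 32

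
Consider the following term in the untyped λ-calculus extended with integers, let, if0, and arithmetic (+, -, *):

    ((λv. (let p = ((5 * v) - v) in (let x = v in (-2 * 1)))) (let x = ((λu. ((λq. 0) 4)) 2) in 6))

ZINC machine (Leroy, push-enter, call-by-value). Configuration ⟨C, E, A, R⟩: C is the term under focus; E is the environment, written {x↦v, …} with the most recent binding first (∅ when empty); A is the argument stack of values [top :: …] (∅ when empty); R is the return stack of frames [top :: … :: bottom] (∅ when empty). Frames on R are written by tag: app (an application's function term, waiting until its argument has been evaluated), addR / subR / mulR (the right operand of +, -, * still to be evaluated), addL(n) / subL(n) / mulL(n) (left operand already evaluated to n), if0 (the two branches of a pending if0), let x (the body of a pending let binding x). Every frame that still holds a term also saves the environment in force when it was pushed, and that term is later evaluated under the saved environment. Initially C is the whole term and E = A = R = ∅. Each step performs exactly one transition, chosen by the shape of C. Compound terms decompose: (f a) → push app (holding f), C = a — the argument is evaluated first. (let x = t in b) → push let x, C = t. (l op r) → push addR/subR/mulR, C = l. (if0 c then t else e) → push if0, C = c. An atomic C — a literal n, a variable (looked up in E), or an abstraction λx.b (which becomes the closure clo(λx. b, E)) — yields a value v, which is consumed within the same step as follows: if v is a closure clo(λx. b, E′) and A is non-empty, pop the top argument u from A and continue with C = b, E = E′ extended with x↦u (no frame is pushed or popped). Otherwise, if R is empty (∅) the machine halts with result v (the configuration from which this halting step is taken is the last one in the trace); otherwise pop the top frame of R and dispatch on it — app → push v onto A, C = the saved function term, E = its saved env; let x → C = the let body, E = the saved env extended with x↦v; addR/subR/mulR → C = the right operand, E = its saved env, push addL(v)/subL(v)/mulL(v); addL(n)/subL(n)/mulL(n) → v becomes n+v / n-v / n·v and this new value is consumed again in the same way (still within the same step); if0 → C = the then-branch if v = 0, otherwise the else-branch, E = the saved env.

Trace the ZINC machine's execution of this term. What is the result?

t=0: <C=((λv. (let p = ((5 * v) - v) in (let x = v in (-2 * 1)))) (let x = ((λu. ((λq. 0) 4)) 2) in 6)), E=∅, A=∅, R=∅>
t=1: <C=(let x = ((λu. ((λq. 0) 4)) 2) in 6), E=∅, A=∅, R=[app]>
t=2: <C=((λu. ((λq. 0) 4)) 2), E=∅, A=∅, R=[let x :: app]>
t=3: <C=2, E=∅, A=∅, R=[app :: let x :: app]>
t=4: <C=(λu. ((λq. 0) 4)), E=∅, A=[2], R=[let x :: app]>
t=5: <C=((λq. 0) 4), E={u↦2}, A=∅, R=[let x :: app]>
t=6: <C=4, E={u↦2}, A=∅, R=[app :: let x :: app]>
t=7: <C=(λq. 0), E={u↦2}, A=[4], R=[let x :: app]>
t=8: <C=0, E={q↦4, u↦2}, A=∅, R=[let x :: app]>
t=9: <C=6, E={x↦0}, A=∅, R=[app]>
t=10: <C=(λv. (let p = ((5 * v) - v) in (let x = v in (-2 * 1)))), E=∅, A=[6], R=∅>
t=11: <C=(let p = ((5 * v) - v) in (let x = v in (-2 * 1))), E={v↦6}, A=∅, R=∅>
t=12: <C=((5 * v) - v), E={v↦6}, A=∅, R=[let p]>
t=13: <C=(5 * v), E={v↦6}, A=∅, R=[subR :: let p]>
t=14: <C=5, E={v↦6}, A=∅, R=[mulR :: subR :: let p]>
t=15: <C=v, E={v↦6}, A=∅, R=[mulL(5) :: subR :: let p]>
t=16: <C=v, E={v↦6}, A=∅, R=[subL(30) :: let p]>
t=17: <C=(let x = v in (-2 * 1)), E={p↦24, v↦6}, A=∅, R=∅>
t=18: <C=v, E={p↦24, v↦6}, A=∅, R=[let x]>
t=19: <C=(-2 * 1), E={x↦6, p↦24, v↦6}, A=∅, R=∅>
t=20: <C=-2, E={x↦6, p↦24, v↦6}, A=∅, R=[mulR]>
t=21: <C=1, E={x↦6, p↦24, v↦6}, A=∅, R=[mulL(-2)]>
→ final value -2

Answer: -2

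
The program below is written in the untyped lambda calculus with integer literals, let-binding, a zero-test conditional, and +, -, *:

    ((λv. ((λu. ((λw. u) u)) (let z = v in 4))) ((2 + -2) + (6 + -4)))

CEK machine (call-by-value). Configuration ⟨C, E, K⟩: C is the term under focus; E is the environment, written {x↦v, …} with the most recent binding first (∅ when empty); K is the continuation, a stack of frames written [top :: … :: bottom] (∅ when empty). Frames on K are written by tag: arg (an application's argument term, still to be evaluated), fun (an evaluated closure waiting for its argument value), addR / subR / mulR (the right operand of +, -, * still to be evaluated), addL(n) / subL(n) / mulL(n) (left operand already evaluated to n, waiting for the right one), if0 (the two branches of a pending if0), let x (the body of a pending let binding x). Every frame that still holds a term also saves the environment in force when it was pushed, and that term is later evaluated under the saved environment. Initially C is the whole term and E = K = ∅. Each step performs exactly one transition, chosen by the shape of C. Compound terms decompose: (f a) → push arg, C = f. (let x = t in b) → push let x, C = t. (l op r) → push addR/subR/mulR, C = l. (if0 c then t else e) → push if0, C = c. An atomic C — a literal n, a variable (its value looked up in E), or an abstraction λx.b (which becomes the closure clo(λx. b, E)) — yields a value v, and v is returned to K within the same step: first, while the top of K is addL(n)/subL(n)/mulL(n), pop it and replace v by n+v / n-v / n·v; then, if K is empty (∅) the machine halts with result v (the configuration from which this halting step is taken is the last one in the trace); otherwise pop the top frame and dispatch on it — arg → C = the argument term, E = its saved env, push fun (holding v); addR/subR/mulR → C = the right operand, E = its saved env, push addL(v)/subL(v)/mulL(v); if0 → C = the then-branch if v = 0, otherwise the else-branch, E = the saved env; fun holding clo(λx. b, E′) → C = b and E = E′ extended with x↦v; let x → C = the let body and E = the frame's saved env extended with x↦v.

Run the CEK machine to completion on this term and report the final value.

[0] <C=((λv. ((λu. ((λw. u) u)) (let z = v in 4))) ((2 + -2) + (6 + -4))), E=∅, K=∅>
[1] <C=(λv. ((λu. ((λw. u) u)) (let z = v in 4))), E=∅, K=[arg]>
[2] <C=((2 + -2) + (6 + -4)), E=∅, K=[fun]>
[3] <C=(2 + -2), E=∅, K=[addR :: fun]>
[4] <C=2, E=∅, K=[addR :: addR :: fun]>
[5] <C=-2, E=∅, K=[addL(2) :: addR :: fun]>
[6] <C=(6 + -4), E=∅, K=[addL(0) :: fun]>
[7] <C=6, E=∅, K=[addR :: addL(0) :: fun]>
[8] <C=-4, E=∅, K=[addL(6) :: addL(0) :: fun]>
[9] <C=((λu. ((λw. u) u)) (let z = v in 4)), E={v↦2}, K=∅>
[10] <C=(λu. ((λw. u) u)), E={v↦2}, K=[arg]>
[11] <C=(let z = v in 4), E={v↦2}, K=[fun]>
[12] <C=v, E={v↦2}, K=[let z :: fun]>
[13] <C=4, E={z↦2, v↦2}, K=[fun]>
[14] <C=((λw. u) u), E={u↦4, v↦2}, K=∅>
[15] <C=(λw. u), E={u↦4, v↦2}, K=[arg]>
[16] <C=u, E={u↦4, v↦2}, K=[fun]>
[17] <C=u, E={w↦4, u↦4, v↦2}, K=∅>
→ final value 4

Answer: 4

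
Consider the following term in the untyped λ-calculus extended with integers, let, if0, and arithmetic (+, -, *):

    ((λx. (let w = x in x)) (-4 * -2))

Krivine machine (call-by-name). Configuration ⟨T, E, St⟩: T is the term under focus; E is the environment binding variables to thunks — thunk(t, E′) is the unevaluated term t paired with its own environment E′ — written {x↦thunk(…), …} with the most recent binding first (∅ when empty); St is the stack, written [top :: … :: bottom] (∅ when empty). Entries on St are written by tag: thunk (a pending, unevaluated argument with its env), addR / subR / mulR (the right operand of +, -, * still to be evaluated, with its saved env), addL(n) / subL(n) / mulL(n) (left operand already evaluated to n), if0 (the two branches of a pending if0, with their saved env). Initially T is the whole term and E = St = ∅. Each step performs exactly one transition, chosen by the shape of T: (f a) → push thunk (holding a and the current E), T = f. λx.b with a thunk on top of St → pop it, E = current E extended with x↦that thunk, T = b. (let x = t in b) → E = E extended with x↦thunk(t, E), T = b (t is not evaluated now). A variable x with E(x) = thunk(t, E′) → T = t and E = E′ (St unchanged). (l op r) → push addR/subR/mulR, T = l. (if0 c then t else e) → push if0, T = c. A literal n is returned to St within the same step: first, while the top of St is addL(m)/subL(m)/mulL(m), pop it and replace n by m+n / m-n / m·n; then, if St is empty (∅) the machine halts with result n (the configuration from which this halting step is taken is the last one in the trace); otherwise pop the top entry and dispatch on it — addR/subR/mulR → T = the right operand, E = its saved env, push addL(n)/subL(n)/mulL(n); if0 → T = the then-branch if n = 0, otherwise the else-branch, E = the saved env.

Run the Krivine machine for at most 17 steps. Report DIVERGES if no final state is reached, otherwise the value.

Answer: 8

Execution trace:
0. [T=((λx. (let w = x in x)) (-4 * -2)) | E=∅ | St=∅]
1. [T=(λx. (let w = x in x)) | E=∅ | St=[thunk]]
2. [T=(let w = x in x) | E={x↦thunk((-4 * -2), ∅)} | St=∅]
3. [T=x | E={w↦thunk(x, {x↦thunk((-4 * -2), ∅)}), x↦thunk((-4 * -2), ∅)} | St=∅]
4. [T=(-4 * -2) | E=∅ | St=∅]
5. [T=-4 | E=∅ | St=[mulR]]
6. [T=-2 | E=∅ | St=[mulL(-4)]]
→ final value 8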